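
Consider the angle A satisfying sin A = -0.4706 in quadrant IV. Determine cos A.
cos A = √(1 - sin²A) = 0.8823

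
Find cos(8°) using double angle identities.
cos(8°) = cos²4° - sin²4° = 0.9903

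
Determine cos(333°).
cos(333°) = 0.891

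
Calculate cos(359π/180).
cos(359π/180) = 0.9998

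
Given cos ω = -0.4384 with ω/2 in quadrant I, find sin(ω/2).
sin(ω/2) = ±√((1 - cos ω)/2); positive since ω/2 ∈ QI, so sin(ω/2) = 0.8481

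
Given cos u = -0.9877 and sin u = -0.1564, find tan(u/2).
tan(u/2) = sin u / (1 + cos u) = -12.72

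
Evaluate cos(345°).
cos(345°) = (√6+√2)/4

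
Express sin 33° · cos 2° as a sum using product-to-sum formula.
sin 33° cos 2° = (1/2)[sin(33°+2°) + sin(33°-2°)]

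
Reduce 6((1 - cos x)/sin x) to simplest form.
6((1 - cos x)/sin x) = 6(tan(x/2)) (using Half angle)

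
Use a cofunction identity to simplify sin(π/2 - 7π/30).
sin(π/2 - 7π/30) = cos(7π/30)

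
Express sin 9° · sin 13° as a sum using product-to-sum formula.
sin 9° sin 13° = (1/2)[cos(9°-13°) - cos(9°+13°)]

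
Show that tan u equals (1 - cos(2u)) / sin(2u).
RHS = 2sin²u / (2 sin u cos u) = sin u/cos u = tan u = LHS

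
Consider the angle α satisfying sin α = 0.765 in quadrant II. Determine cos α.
cos α = ±√(1 - sin²α) = -0.644 (negative in QII)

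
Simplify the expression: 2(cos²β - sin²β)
2(cos²β - sin²β) = 2(cos(2β)) (using Double angle)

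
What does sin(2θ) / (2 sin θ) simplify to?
sin(2θ) / (2 sin θ) = cos θ (using Double angle)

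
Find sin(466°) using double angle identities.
sin(466°) = 2 sin 233° cos 233° = 0.9613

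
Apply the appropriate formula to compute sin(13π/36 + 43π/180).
sin(13π/36 + 43π/180) = sin 13π/36 cos 43π/180 + cos 13π/36 sin 43π/180 = 0.9511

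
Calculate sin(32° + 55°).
sin(32° + 55°) = sin 32° cos 55° + cos 32° sin 55° = 0.9986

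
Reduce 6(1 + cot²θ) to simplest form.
6(1 + cot²θ) = 6(csc²θ) (using Pythagorean identity)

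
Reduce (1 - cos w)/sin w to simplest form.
(1 - cos w)/sin w = tan(w/2) (using Half angle)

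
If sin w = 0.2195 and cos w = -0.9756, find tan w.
tan w = sin w / cos w = -0.225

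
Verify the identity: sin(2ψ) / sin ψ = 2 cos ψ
LHS = 2 sin ψ cos ψ / sin ψ = 2 cos ψ = RHS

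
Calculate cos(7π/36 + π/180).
cos(7π/36 + π/180) = cos 7π/36 cos π/180 - sin 7π/36 sin π/180 = 0.809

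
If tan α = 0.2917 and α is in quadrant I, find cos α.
cos α = 0.96 (using tan²α + 1 = sec²α)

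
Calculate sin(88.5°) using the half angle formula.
sin(88.5°) = √((1 - cos 177°)/2) = 0.9997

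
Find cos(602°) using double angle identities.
cos(602°) = cos²301° - sin²301° = -0.4695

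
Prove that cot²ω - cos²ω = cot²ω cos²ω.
LHS = cos²ω/sin²ω - cos²ω = cos²ω(1/sin²ω - 1) = cos²ω · (1 - sin²ω)/sin²ω = cos²ω · cos²ω/sin²ω = cos²ω · cot²ω = RHS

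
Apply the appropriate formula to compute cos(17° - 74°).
cos(17° - 74°) = cos 17° cos 74° + sin 17° sin 74° = 0.5446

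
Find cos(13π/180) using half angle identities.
cos(13π/180) = √((1 + cos 13π/90)/2) = 0.9744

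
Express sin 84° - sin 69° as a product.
sin 84° - sin 69° = 2 cos(76.5°) sin(7.5°)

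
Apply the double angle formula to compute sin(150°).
sin(150°) = 2 sin 75° cos 75° = 1/2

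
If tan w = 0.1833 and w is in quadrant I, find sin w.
sin w = 0.1803 (using tan²w + 1 = sec²w)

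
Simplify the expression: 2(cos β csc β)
2(cos β csc β) = 2(cot β) (using Reciprocal + quotient)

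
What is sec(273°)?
sec(273°) = 19.11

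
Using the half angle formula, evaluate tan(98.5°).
tan(98.5°) = sin 197° / (1 + cos 197°) = -6.691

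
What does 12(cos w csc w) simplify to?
12(cos w csc w) = 12(cot w) (using Reciprocal + quotient)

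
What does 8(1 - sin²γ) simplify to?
8(1 - sin²γ) = 8(cos²γ) (using Pythagorean identity)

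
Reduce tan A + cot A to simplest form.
tan A + cot A = sec A csc A (using Quotient identities)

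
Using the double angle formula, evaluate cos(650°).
cos(650°) = cos²325° - sin²325° = 0.342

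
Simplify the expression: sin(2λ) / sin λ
sin(2λ) / sin λ = 2 cos λ (using Double angle)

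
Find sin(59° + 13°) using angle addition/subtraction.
sin(59° + 13°) = sin 59° cos 13° + cos 59° sin 13° = 0.9511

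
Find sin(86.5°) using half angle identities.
sin(86.5°) = √((1 - cos 173°)/2) = 0.9981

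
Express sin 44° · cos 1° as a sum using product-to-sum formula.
sin 44° cos 1° = (1/2)[sin(44°+1°) + sin(44°-1°)]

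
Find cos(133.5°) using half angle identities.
cos(133.5°) = -√((1 + cos 267°)/2) = -0.6884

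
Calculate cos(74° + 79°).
cos(74° + 79°) = cos 74° cos 79° - sin 74° sin 79° = -0.891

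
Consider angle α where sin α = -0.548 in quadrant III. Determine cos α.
cos α = ±√(1 - sin²α) = -0.8365 (negative in QIII)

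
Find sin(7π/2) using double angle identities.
sin(7π/2) = 2 sin 7π/4 cos 7π/4 = -1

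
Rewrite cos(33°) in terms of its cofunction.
cos(33°) = sin(90° - 33°) = sin(57°)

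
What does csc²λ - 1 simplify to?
csc²λ - 1 = cot²λ (using Pythagorean identity)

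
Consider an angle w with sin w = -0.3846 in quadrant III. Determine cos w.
cos w = ±√(1 - sin²w) = -0.9231 (negative in QIII)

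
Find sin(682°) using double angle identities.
sin(682°) = 2 sin 341° cos 341° = -0.6157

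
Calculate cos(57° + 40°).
cos(57° + 40°) = cos 57° cos 40° - sin 57° sin 40° = -0.1219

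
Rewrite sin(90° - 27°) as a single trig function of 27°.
sin(90° - 27°) = cos(27°)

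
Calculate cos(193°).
cos(193°) = -0.9744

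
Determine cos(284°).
cos(284°) = 0.2419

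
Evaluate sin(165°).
sin(165°) = (√6-√2)/4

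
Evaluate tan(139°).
tan(139°) = -0.8693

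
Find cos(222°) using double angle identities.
cos(222°) = cos²111° - sin²111° = -0.7431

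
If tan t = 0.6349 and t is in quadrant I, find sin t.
sin t = 0.536 (using tan²t + 1 = sec²t)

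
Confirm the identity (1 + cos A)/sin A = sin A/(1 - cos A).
RHS = sin A(1 + cos A) / ((1 - cos A)(1 + cos A)) = sin A(1 + cos A) / (1 - cos²A) = sin A(1 + cos A) / sin²A = (1 + cos A)/sin A = LHS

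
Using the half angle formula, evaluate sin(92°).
sin(92°) = √((1 - cos 184°)/2) = 0.9994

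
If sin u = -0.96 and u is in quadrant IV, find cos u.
cos u = 0.28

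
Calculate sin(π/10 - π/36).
sin(π/10 - π/36) = sin π/10 cos π/36 - cos π/10 sin π/36 = 0.225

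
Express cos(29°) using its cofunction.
cos(29°) = sin(90° - 29°) = sin(61°)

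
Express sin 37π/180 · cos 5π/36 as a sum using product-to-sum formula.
sin 37π/180 cos 5π/36 = (1/2)[sin(37π/180+5π/36) + sin(37π/180-5π/36)]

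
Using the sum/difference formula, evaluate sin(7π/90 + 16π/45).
sin(7π/90 + 16π/45) = sin 7π/90 cos 16π/45 + cos 7π/90 sin 16π/45 = 0.9781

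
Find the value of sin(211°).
sin(211°) = -0.515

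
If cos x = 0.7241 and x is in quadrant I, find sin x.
sin x = 0.6897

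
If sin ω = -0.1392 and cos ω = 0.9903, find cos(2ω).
cos(2ω) = cos²ω - sin²ω = 0.9613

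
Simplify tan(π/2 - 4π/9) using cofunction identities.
tan(π/2 - 4π/9) = cot(4π/9)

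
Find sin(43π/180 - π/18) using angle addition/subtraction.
sin(43π/180 - π/18) = sin 43π/180 cos π/18 - cos 43π/180 sin π/18 = 0.5446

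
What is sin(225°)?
sin(225°) = -√2/2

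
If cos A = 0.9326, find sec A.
sec A = 1/cos A = 1.072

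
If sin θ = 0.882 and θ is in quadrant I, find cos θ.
cos θ = 0.4712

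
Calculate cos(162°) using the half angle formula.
cos(162°) = -√((1 + cos 324°)/2) = -0.9511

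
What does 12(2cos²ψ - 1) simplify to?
12(2cos²ψ - 1) = 12(cos(2ψ)) (using Double angle)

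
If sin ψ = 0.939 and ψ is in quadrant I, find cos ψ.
cos ψ = 0.3439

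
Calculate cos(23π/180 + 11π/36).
cos(23π/180 + 11π/36) = cos 23π/180 cos 11π/36 - sin 23π/180 sin 11π/36 = 0.2079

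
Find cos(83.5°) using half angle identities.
cos(83.5°) = √((1 + cos 167°)/2) = 0.1132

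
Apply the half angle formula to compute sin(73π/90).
sin(73π/90) = √((1 - cos 73π/45)/2) = 0.5592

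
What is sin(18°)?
sin(18°) = 0.309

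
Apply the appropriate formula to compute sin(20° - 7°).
sin(20° - 7°) = sin 20° cos 7° - cos 20° sin 7° = 0.225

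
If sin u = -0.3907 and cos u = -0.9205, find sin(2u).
sin(2u) = 2 sin u cos u = 0.7193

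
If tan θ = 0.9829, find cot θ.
cot θ = 1/tan θ = 1.017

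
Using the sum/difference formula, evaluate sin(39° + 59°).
sin(39° + 59°) = sin 39° cos 59° + cos 39° sin 59° = 0.9903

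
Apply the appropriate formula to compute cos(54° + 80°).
cos(54° + 80°) = cos 54° cos 80° - sin 54° sin 80° = -0.6947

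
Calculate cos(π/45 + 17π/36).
cos(π/45 + 17π/36) = cos π/45 cos 17π/36 - sin π/45 sin 17π/36 = 0.01745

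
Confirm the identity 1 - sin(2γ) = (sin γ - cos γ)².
RHS = sin²γ - 2 sin γ cos γ + cos²γ = (sin²γ + cos²γ) - 2 sin γ cos γ = 1 - sin(2γ) = LHS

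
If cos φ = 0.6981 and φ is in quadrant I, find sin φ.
sin φ = 0.716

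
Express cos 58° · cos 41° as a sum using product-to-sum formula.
cos 58° cos 41° = (1/2)[cos(58°-41°) + cos(58°+41°)]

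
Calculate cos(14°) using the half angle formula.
cos(14°) = √((1 + cos 28°)/2) = 0.9703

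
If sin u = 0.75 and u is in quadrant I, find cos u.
cos u = 0.6614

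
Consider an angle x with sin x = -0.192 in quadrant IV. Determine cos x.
cos x = √(1 - sin²x) = 0.9814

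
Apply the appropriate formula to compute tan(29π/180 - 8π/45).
tan(29π/180 - 8π/45) = (tan 29π/180 - tan 8π/45)/(1 + tan 29π/180 tan 8π/45) = -0.05241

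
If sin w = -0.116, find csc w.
csc w = 1/sin w = -8.621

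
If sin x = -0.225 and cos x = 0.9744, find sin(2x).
sin(2x) = 2 sin x cos x = -0.4385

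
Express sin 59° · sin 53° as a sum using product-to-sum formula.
sin 59° sin 53° = (1/2)[cos(59°-53°) - cos(59°+53°)]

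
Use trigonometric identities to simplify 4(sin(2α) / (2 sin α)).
4(sin(2α) / (2 sin α)) = 4(cos α) (using Double angle)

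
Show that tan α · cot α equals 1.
LHS = (sin α/cos α) · (cos α/sin α) = 1 = RHS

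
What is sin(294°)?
sin(294°) = -0.9135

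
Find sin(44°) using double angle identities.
sin(44°) = 2 sin 22° cos 22° = 0.6947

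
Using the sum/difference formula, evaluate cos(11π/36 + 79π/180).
cos(11π/36 + 79π/180) = cos 11π/36 cos 79π/180 - sin 11π/36 sin 79π/180 = -0.6947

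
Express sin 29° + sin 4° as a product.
sin 29° + sin 4° = 2 sin(16.5°) cos(12.5°)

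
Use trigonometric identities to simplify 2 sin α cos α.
2 sin α cos α = sin(2α) (using Double angle)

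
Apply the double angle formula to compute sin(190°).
sin(190°) = 2 sin 95° cos 95° = -0.1736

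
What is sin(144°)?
sin(144°) = 0.5878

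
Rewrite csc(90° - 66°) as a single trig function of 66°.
csc(90° - 66°) = sec(66°)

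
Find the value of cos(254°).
cos(254°) = -0.2756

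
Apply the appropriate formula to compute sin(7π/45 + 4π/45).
sin(7π/45 + 4π/45) = sin 7π/45 cos 4π/45 + cos 7π/45 sin 4π/45 = 0.6947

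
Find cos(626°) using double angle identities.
cos(626°) = cos²313° - sin²313° = -0.06976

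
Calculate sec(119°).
sec(119°) = -2.063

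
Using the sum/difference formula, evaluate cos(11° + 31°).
cos(11° + 31°) = cos 11° cos 31° - sin 11° sin 31° = 0.7431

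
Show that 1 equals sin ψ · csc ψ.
RHS = sin ψ · (1/sin ψ) = 1 = LHS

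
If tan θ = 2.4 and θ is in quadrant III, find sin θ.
sin θ = -0.9231 (using tan²θ + 1 = sec²θ)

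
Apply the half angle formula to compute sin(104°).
sin(104°) = √((1 - cos 208°)/2) = 0.9703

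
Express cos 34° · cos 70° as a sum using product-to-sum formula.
cos 34° cos 70° = (1/2)[cos(34°-70°) + cos(34°+70°)]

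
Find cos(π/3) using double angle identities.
cos(π/3) = cos²π/6 - sin²π/6 = 1/2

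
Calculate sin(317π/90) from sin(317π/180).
sin(317π/90) = 2 sin 317π/180 cos 317π/180 = -0.9976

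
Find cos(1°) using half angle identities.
cos(1°) = √((1 + cos 2°)/2) = 0.9998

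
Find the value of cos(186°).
cos(186°) = -0.9945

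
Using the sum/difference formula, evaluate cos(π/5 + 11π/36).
cos(π/5 + 11π/36) = cos π/5 cos 11π/36 - sin π/5 sin 11π/36 = -0.01745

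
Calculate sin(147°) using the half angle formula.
sin(147°) = √((1 - cos 294°)/2) = 0.5446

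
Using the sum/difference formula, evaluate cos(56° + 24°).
cos(56° + 24°) = cos 56° cos 24° - sin 56° sin 24° = 0.1736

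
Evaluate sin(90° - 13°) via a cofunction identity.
sin(90° - 13°) = cos(13°) = 0.9744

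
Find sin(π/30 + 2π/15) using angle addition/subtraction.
sin(π/30 + 2π/15) = sin π/30 cos 2π/15 + cos π/30 sin 2π/15 = 1/2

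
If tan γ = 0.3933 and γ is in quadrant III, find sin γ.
sin γ = -0.366 (using tan²γ + 1 = sec²γ)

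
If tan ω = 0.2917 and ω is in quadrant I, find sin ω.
sin ω = 0.28 (using tan²ω + 1 = sec²ω)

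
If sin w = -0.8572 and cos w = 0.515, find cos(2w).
cos(2w) = cos²w - sin²w = -0.4696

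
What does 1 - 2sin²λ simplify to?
1 - 2sin²λ = cos(2λ) (using Double angle)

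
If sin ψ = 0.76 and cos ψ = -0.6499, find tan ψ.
tan ψ = sin ψ / cos ψ = -1.169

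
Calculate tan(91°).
tan(91°) = -57.29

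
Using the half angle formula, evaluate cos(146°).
cos(146°) = -√((1 + cos 292°)/2) = -0.829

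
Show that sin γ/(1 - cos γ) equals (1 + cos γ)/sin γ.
LHS = sin γ(1 + cos γ) / ((1 - cos γ)(1 + cos γ)) = sin γ(1 + cos γ) / (1 - cos²γ) = sin γ(1 + cos γ) / sin²γ = (1 + cos γ)/sin γ = RHS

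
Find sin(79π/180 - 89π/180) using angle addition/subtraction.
sin(79π/180 - 89π/180) = sin 79π/180 cos 89π/180 - cos 79π/180 sin 89π/180 = -0.1736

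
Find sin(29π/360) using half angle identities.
sin(29π/360) = √((1 - cos 29π/180)/2) = 0.2504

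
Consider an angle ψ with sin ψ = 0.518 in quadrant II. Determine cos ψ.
cos ψ = ±√(1 - sin²ψ) = -0.8554 (negative in QII)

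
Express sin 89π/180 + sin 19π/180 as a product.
sin 89π/180 + sin 19π/180 = 2 sin(3π/10) cos(7π/36)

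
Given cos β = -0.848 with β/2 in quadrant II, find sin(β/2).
sin(β/2) = ±√((1 - cos β)/2); positive since β/2 ∈ QII, so sin(β/2) = 0.9612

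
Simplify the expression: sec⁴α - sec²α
sec⁴α - sec²α = tan⁴α + tan²α (using Pythagorean)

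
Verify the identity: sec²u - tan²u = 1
LHS = 1/cos²u - sin²u/cos²u = (1 - sin²u)/cos²u = cos²u/cos²u = 1 = RHS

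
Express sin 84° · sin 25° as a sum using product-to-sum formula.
sin 84° sin 25° = (1/2)[cos(84°-25°) - cos(84°+25°)]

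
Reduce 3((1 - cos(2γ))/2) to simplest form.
3((1 - cos(2γ))/2) = 3(sin²γ) (using Power reduction)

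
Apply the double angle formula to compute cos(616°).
cos(616°) = cos²308° - sin²308° = -0.2419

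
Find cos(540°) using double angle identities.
cos(540°) = cos²270° - sin²270° = -1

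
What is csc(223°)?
csc(223°) = -1.466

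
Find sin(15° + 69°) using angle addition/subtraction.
sin(15° + 69°) = sin 15° cos 69° + cos 15° sin 69° = 0.9945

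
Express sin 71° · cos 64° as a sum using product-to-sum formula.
sin 71° cos 64° = (1/2)[sin(71°+64°) + sin(71°-64°)]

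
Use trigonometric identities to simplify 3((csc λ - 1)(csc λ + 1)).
3((csc λ - 1)(csc λ + 1)) = 3(cot²λ) (using Diff. of squares)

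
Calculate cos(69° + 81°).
cos(69° + 81°) = cos 69° cos 81° - sin 69° sin 81° = -√3/2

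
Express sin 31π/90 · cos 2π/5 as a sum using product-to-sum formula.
sin 31π/90 cos 2π/5 = (1/2)[sin(31π/90+2π/5) + sin(31π/90-2π/5)]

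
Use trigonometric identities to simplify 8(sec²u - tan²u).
8(sec²u - tan²u) = 8 (using Pythagorean identity)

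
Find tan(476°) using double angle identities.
tan(476°) = 2 tan 238° / (1 - tan²238°) = -2.05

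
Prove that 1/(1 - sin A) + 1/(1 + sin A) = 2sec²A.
LHS = [(1 + sin A) + (1 - sin A)] / [(1 - sin A)(1 + sin A)] = 2/(1 - sin²A) = 2/cos²A = 2sec²A = RHS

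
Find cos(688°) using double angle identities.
cos(688°) = 1 - 2sin²344° = 0.848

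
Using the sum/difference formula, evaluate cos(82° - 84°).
cos(82° - 84°) = cos 82° cos 84° + sin 82° sin 84° = 0.9994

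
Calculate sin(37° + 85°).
sin(37° + 85°) = sin 37° cos 85° + cos 37° sin 85° = 0.848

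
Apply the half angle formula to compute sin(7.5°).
sin(7.5°) = √((1 - cos 15°)/2) = 0.1305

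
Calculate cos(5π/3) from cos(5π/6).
cos(5π/3) = 1 - 2sin²5π/6 = 1/2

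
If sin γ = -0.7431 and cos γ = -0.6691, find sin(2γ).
sin(2γ) = 2 sin γ cos γ = 0.9944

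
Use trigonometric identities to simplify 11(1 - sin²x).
11(1 - sin²x) = 11(cos²x) (using Pythagorean identity)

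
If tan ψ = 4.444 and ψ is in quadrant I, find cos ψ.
cos ψ = 0.2195 (using tan²ψ + 1 = sec²ψ)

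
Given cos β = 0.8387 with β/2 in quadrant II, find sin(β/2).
sin(β/2) = ±√((1 - cos β)/2); positive since β/2 ∈ QII, so sin(β/2) = 0.284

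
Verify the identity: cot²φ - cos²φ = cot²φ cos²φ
LHS = cos²φ/sin²φ - cos²φ = cos²φ(1/sin²φ - 1) = cos²φ · (1 - sin²φ)/sin²φ = cos²φ · cos²φ/sin²φ = cos²φ · cot²φ = RHS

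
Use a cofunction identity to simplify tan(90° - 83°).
tan(90° - 83°) = cot(83°)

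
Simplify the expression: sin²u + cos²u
sin²u + cos²u = 1 (using Pythagorean identity)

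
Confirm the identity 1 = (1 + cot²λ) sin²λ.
RHS = csc²λ · sin²λ = (1/sin²λ) · sin²λ = 1 = LHS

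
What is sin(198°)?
sin(198°) = -0.309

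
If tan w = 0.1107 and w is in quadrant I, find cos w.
cos w = 0.9939 (using tan²w + 1 = sec²w)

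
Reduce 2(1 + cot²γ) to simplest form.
2(1 + cot²γ) = 2(csc²γ) (using Pythagorean identity)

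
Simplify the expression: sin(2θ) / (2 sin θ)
sin(2θ) / (2 sin θ) = cos θ (using Double angle)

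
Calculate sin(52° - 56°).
sin(52° - 56°) = sin 52° cos 56° - cos 52° sin 56° = -0.06976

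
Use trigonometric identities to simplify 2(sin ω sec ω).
2(sin ω sec ω) = 2(tan ω) (using Reciprocal + quotient)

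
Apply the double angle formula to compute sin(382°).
sin(382°) = 2 sin 191° cos 191° = 0.3746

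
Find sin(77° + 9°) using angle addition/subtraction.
sin(77° + 9°) = sin 77° cos 9° + cos 77° sin 9° = 0.9976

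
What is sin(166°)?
sin(166°) = 0.2419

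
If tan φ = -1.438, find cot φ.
cot φ = 1/tan φ = -0.6954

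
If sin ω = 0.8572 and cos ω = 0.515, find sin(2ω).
sin(2ω) = 2 sin ω cos ω = 0.8829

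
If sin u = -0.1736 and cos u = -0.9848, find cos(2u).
cos(2u) = cos²u - sin²u = 0.9397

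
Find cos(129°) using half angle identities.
cos(129°) = -√((1 + cos 258°)/2) = -0.6293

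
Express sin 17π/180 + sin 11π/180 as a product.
sin 17π/180 + sin 11π/180 = 2 sin(7π/90) cos(π/60)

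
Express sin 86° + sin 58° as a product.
sin 86° + sin 58° = 2 sin(72°) cos(14°)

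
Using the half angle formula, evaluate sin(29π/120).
sin(29π/120) = √((1 - cos 29π/60)/2) = 0.6884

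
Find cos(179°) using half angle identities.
cos(179°) = -√((1 + cos 358°)/2) = -0.9998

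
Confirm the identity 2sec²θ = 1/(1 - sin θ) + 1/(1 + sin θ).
RHS = [(1 + sin θ) + (1 - sin θ)] / [(1 - sin θ)(1 + sin θ)] = 2/(1 - sin²θ) = 2/cos²θ = 2sec²θ = LHS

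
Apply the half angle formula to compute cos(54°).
cos(54°) = √((1 + cos 108°)/2) = 0.5878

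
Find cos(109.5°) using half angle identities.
cos(109.5°) = -√((1 + cos 219°)/2) = -0.3338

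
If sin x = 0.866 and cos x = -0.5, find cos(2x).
cos(2x) = cos²x - sin²x = -0.5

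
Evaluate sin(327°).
sin(327°) = -0.5446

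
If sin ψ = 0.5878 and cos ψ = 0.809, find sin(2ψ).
sin(2ψ) = 2 sin ψ cos ψ = 0.9511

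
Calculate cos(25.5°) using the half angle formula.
cos(25.5°) = √((1 + cos 51°)/2) = 0.9026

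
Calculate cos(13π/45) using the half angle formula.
cos(13π/45) = √((1 + cos 26π/45)/2) = 0.6157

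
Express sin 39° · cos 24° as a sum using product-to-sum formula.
sin 39° cos 24° = (1/2)[sin(39°+24°) + sin(39°-24°)]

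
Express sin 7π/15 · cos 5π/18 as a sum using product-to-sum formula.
sin 7π/15 cos 5π/18 = (1/2)[sin(7π/15+5π/18) + sin(7π/15-5π/18)]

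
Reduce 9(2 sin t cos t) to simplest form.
9(2 sin t cos t) = 9(sin(2t)) (using Double angle)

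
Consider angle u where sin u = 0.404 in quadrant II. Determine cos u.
cos u = ±√(1 - sin²u) = -0.9148 (negative in QII)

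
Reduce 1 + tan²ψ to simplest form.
1 + tan²ψ = sec²ψ (using Pythagorean identity)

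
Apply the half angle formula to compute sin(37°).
sin(37°) = √((1 - cos 74°)/2) = 0.6018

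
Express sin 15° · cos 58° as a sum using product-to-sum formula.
sin 15° cos 58° = (1/2)[sin(15°+58°) + sin(15°-58°)]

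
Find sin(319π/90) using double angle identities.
sin(319π/90) = 2 sin 319π/180 cos 319π/180 = -0.9903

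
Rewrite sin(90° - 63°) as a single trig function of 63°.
sin(90° - 63°) = cos(63°)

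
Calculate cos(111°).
cos(111°) = -0.3584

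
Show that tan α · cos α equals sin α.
LHS = (sin α/cos α) · cos α = sin α = RHS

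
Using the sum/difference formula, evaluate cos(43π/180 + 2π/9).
cos(43π/180 + 2π/9) = cos 43π/180 cos 2π/9 - sin 43π/180 sin 2π/9 = 0.1219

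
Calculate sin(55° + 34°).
sin(55° + 34°) = sin 55° cos 34° + cos 55° sin 34° = 0.9998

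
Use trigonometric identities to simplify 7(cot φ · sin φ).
7(cot φ · sin φ) = 7(cos φ) (using Quotient identity)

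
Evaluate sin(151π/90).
sin(151π/90) = -0.848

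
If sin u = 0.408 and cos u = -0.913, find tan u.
tan u = sin u / cos u = -0.4469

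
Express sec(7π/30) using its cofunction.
sec(7π/30) = csc(π/2 - 7π/30) = csc(4π/15)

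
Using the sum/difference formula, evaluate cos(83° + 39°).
cos(83° + 39°) = cos 83° cos 39° - sin 83° sin 39° = -0.5299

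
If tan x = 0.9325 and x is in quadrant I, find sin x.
sin x = 0.682 (using tan²x + 1 = sec²x)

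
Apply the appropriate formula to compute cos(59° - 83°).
cos(59° - 83°) = cos 59° cos 83° + sin 59° sin 83° = 0.9135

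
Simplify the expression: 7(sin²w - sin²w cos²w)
7(sin²w - sin²w cos²w) = 7(sin⁴w) (using Factoring)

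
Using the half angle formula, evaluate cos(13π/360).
cos(13π/360) = √((1 + cos 13π/180)/2) = 0.9936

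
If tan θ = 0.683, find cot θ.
cot θ = 1/tan θ = 1.464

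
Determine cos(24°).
cos(24°) = 0.9135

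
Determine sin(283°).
sin(283°) = -0.9744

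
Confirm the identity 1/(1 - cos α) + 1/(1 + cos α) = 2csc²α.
LHS = [(1 + cos α) + (1 - cos α)] / [(1 - cos α)(1 + cos α)] = 2/(1 - cos²α) = 2/sin²α = 2csc²α = RHS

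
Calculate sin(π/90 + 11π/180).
sin(π/90 + 11π/180) = sin π/90 cos 11π/180 + cos π/90 sin 11π/180 = 0.225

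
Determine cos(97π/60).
cos(97π/60) = 0.3584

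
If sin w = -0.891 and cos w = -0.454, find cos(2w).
cos(2w) = cos²w - sin²w = -0.5878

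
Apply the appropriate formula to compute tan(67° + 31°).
tan(67° + 31°) = (tan 67° + tan 31°)/(1 - tan 67° tan 31°) = -7.115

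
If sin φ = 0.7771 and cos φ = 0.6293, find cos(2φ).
cos(2φ) = cos²φ - sin²φ = -0.2079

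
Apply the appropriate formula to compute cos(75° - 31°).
cos(75° - 31°) = cos 75° cos 31° + sin 75° sin 31° = 0.7193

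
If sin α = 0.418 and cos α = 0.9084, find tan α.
tan α = sin α / cos α = 0.4601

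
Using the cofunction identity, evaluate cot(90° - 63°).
cot(90° - 63°) = tan(63°) = 1.963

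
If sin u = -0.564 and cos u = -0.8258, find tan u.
tan u = sin u / cos u = 0.683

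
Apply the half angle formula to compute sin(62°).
sin(62°) = √((1 - cos 124°)/2) = 0.8829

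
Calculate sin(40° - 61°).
sin(40° - 61°) = sin 40° cos 61° - cos 40° sin 61° = -0.3584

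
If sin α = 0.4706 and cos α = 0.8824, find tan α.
tan α = sin α / cos α = 0.5333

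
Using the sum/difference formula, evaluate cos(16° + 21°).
cos(16° + 21°) = cos 16° cos 21° - sin 16° sin 21° = 0.7986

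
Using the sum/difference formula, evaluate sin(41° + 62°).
sin(41° + 62°) = sin 41° cos 62° + cos 41° sin 62° = 0.9744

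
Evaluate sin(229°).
sin(229°) = -0.7547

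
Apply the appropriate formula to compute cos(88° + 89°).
cos(88° + 89°) = cos 88° cos 89° - sin 88° sin 89° = -0.9986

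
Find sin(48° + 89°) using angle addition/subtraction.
sin(48° + 89°) = sin 48° cos 89° + cos 48° sin 89° = 0.682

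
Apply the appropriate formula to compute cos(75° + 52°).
cos(75° + 52°) = cos 75° cos 52° - sin 75° sin 52° = -0.6018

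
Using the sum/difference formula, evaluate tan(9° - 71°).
tan(9° - 71°) = (tan 9° - tan 71°)/(1 + tan 9° tan 71°) = -1.881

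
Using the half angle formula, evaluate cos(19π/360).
cos(19π/360) = √((1 + cos 19π/180)/2) = 0.9863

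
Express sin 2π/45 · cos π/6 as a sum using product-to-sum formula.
sin 2π/45 cos π/6 = (1/2)[sin(2π/45+π/6) + sin(2π/45-π/6)]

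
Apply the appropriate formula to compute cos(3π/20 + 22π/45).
cos(3π/20 + 22π/45) = cos 3π/20 cos 22π/45 - sin 3π/20 sin 22π/45 = -0.4226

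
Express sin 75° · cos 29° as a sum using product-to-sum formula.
sin 75° cos 29° = (1/2)[sin(75°+29°) + sin(75°-29°)]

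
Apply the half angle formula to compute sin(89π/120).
sin(89π/120) = √((1 - cos 89π/60)/2) = 0.7254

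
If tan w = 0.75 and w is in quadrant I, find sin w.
sin w = 0.6 (using tan²w + 1 = sec²w)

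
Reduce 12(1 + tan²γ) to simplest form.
12(1 + tan²γ) = 12(sec²γ) (using Pythagorean identity)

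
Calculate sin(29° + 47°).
sin(29° + 47°) = sin 29° cos 47° + cos 29° sin 47° = 0.9703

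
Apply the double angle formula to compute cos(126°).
cos(126°) = 2cos²63° - 1 = -0.5878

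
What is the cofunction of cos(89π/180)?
cos(89π/180) = sin(π/2 - 89π/180) = sin(π/180)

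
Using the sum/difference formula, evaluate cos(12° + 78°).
cos(12° + 78°) = cos 12° cos 78° - sin 12° sin 78° = 0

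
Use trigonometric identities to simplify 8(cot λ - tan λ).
8(cot λ - tan λ) = 8(2 cot(2λ)) (using Double angle)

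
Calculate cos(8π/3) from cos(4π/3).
cos(8π/3) = cos²4π/3 - sin²4π/3 = -1/2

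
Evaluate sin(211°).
sin(211°) = -0.515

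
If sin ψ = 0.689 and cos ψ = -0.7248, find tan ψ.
tan ψ = sin ψ / cos ψ = -0.9506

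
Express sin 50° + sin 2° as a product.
sin 50° + sin 2° = 2 sin(26°) cos(24°)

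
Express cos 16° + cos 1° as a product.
cos 16° + cos 1° = 2 cos(8.5°) cos(7.5°)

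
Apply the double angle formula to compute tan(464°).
tan(464°) = 2 tan 232° / (1 - tan²232°) = -4.011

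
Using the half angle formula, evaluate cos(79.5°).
cos(79.5°) = √((1 + cos 159°)/2) = 0.1822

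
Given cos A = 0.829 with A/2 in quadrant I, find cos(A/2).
cos(A/2) = ±√((1 + cos A)/2); positive since A/2 ∈ QI, so cos(A/2) = 0.9563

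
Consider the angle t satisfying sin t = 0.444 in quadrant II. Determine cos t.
cos t = ±√(1 - sin²t) = -0.896 (negative in QII)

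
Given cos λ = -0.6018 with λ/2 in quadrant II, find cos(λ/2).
cos(λ/2) = ±√((1 + cos λ)/2); negative since λ/2 ∈ QII, so cos(λ/2) = -0.4462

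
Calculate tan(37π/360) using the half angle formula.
tan(37π/360) = sin 37π/180 / (1 + cos 37π/180) = 0.3346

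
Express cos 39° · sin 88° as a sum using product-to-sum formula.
cos 39° sin 88° = (1/2)[sin(39°+88°) - sin(39°-88°)]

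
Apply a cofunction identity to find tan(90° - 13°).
tan(90° - 13°) = cot(13°) = 4.331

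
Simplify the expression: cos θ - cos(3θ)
cos θ - cos(3θ) = 2 sin(2θ) sin θ (using Sum-to-product)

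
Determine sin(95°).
sin(95°) = 0.9962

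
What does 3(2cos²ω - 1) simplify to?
3(2cos²ω - 1) = 3(cos(2ω)) (using Double angle)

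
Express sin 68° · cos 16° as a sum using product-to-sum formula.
sin 68° cos 16° = (1/2)[sin(68°+16°) + sin(68°-16°)]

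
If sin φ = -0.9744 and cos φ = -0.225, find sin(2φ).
sin(2φ) = 2 sin φ cos φ = 0.4385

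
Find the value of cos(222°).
cos(222°) = -0.7431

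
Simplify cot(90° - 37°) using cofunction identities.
cot(90° - 37°) = tan(37°)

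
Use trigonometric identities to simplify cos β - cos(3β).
cos β - cos(3β) = 2 sin(2β) sin β (using Sum-to-product)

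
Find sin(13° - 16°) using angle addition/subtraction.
sin(13° - 16°) = sin 13° cos 16° - cos 13° sin 16° = -0.05234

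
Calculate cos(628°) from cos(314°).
cos(628°) = cos²314° - sin²314° = -0.0349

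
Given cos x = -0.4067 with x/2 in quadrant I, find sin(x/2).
sin(x/2) = ±√((1 - cos x)/2); positive since x/2 ∈ QI, so sin(x/2) = 0.8387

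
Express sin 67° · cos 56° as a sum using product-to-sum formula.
sin 67° cos 56° = (1/2)[sin(67°+56°) + sin(67°-56°)]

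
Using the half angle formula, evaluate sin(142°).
sin(142°) = √((1 - cos 284°)/2) = 0.6157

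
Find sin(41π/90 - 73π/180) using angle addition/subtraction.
sin(41π/90 - 73π/180) = sin 41π/90 cos 73π/180 - cos 41π/90 sin 73π/180 = 0.1564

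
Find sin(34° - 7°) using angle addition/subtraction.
sin(34° - 7°) = sin 34° cos 7° - cos 34° sin 7° = 0.454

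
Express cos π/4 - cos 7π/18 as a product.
cos π/4 - cos 7π/18 = -2 sin(23π/72) sin(-5π/72)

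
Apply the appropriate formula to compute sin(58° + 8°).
sin(58° + 8°) = sin 58° cos 8° + cos 58° sin 8° = 0.9135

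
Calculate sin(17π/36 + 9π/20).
sin(17π/36 + 9π/20) = sin 17π/36 cos 9π/20 + cos 17π/36 sin 9π/20 = 0.2419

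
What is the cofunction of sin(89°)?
sin(89°) = cos(90° - 89°) = cos(1°)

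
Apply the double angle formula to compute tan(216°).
tan(216°) = 2 tan 108° / (1 - tan²108°) = 0.7265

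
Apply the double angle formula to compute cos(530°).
cos(530°) = cos²265° - sin²265° = -0.9848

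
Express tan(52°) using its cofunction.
tan(52°) = cot(90° - 52°) = cot(38°)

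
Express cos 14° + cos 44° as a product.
cos 14° + cos 44° = 2 cos(29°) cos(-15°)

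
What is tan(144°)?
tan(144°) = -0.7265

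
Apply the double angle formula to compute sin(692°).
sin(692°) = 2 sin 346° cos 346° = -0.4695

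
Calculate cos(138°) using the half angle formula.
cos(138°) = -√((1 + cos 276°)/2) = -0.7431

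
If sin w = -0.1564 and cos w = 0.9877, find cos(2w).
cos(2w) = cos²w - sin²w = 0.9511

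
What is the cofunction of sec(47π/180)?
sec(47π/180) = csc(π/2 - 47π/180) = csc(43π/180)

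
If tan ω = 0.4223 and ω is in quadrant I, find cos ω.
cos ω = 0.9212 (using tan²ω + 1 = sec²ω)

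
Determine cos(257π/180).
cos(257π/180) = -0.225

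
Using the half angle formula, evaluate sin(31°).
sin(31°) = √((1 - cos 62°)/2) = 0.515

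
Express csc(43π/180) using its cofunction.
csc(43π/180) = sec(π/2 - 43π/180) = sec(47π/180)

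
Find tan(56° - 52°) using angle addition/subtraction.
tan(56° - 52°) = (tan 56° - tan 52°)/(1 + tan 56° tan 52°) = 0.06993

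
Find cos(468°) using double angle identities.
cos(468°) = cos²234° - sin²234° = -0.309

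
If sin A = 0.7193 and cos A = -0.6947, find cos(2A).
cos(2A) = cos²A - sin²A = -0.03478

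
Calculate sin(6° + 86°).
sin(6° + 86°) = sin 6° cos 86° + cos 6° sin 86° = 0.9994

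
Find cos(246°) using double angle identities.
cos(246°) = cos²123° - sin²123° = -0.4067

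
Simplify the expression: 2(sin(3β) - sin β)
2(sin(3β) - sin β) = 2(2 cos(2β) sin β) (using Sum-to-product)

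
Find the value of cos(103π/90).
cos(103π/90) = -0.8988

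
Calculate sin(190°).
sin(190°) = -0.1736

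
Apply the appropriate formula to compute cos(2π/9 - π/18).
cos(2π/9 - π/18) = cos 2π/9 cos π/18 + sin 2π/9 sin π/18 = √3/2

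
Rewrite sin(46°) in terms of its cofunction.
sin(46°) = cos(90° - 46°) = cos(44°)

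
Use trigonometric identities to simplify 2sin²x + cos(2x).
2sin²x + cos(2x) = 1 (using Double angle)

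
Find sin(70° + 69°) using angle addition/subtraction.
sin(70° + 69°) = sin 70° cos 69° + cos 70° sin 69° = 0.6561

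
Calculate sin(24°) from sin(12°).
sin(24°) = 2 sin 12° cos 12° = 0.4067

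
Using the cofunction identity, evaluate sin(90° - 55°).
sin(90° - 55°) = cos(55°) = 0.5736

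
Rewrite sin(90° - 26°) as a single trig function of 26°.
sin(90° - 26°) = cos(26°)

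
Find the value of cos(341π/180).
cos(341π/180) = 0.9455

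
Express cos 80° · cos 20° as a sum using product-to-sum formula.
cos 80° cos 20° = (1/2)[cos(80°-20°) + cos(80°+20°)]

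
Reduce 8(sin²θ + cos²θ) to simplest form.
8(sin²θ + cos²θ) = 8 (using Pythagorean identity)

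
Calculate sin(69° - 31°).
sin(69° - 31°) = sin 69° cos 31° - cos 69° sin 31° = 0.6157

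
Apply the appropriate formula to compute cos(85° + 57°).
cos(85° + 57°) = cos 85° cos 57° - sin 85° sin 57° = -0.788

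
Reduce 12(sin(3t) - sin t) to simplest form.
12(sin(3t) - sin t) = 12(2 cos(2t) sin t) (using Sum-to-product)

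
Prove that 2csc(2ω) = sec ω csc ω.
LHS = 2/sin(2ω) = 2/(2 sin ω cos ω) = 1/(sin ω cos ω) = (1/cos ω)(1/sin ω) = sec ω csc ω = RHS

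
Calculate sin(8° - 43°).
sin(8° - 43°) = sin 8° cos 43° - cos 8° sin 43° = -0.5736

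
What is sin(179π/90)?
sin(179π/90) = -0.0349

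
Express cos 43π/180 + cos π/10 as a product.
cos 43π/180 + cos π/10 = 2 cos(61π/360) cos(5π/72)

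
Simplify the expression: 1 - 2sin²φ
1 - 2sin²φ = cos(2φ) (using Double angle)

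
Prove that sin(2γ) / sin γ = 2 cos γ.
LHS = 2 sin γ cos γ / sin γ = 2 cos γ = RHS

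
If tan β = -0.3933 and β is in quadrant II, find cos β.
cos β = -0.9306 (using tan²β + 1 = sec²β)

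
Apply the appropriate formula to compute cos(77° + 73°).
cos(77° + 73°) = cos 77° cos 73° - sin 77° sin 73° = -√3/2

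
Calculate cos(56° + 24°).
cos(56° + 24°) = cos 56° cos 24° - sin 56° sin 24° = 0.1736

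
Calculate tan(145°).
tan(145°) = -0.7002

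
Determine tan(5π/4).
tan(5π/4) = 1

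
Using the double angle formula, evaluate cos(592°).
cos(592°) = cos²296° - sin²296° = -0.6157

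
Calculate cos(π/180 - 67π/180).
cos(π/180 - 67π/180) = cos π/180 cos 67π/180 + sin π/180 sin 67π/180 = 0.4067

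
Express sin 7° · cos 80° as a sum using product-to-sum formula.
sin 7° cos 80° = (1/2)[sin(7°+80°) + sin(7°-80°)]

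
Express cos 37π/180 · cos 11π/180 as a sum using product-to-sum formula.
cos 37π/180 cos 11π/180 = (1/2)[cos(37π/180-11π/180) + cos(37π/180+11π/180)]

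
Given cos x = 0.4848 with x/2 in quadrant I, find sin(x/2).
sin(x/2) = ±√((1 - cos x)/2); positive since x/2 ∈ QI, so sin(x/2) = 0.5075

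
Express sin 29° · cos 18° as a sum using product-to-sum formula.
sin 29° cos 18° = (1/2)[sin(29°+18°) + sin(29°-18°)]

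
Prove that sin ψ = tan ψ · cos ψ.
RHS = (sin ψ/cos ψ) · cos ψ = sin ψ = LHS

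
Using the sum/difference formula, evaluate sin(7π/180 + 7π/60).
sin(7π/180 + 7π/60) = sin 7π/180 cos 7π/60 + cos 7π/180 sin 7π/60 = 0.4695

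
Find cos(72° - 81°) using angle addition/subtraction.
cos(72° - 81°) = cos 72° cos 81° + sin 72° sin 81° = 0.9877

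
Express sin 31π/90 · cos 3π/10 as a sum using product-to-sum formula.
sin 31π/90 cos 3π/10 = (1/2)[sin(31π/90+3π/10) + sin(31π/90-3π/10)]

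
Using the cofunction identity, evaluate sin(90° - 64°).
sin(90° - 64°) = cos(64°) = 0.4384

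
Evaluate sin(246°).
sin(246°) = -0.9135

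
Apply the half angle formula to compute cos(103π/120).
cos(103π/120) = -√((1 + cos 103π/60)/2) = -0.9026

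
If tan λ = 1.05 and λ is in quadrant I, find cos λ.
cos λ = 0.6897 (using tan²λ + 1 = sec²λ)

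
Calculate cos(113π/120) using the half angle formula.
cos(113π/120) = -√((1 + cos 113π/60)/2) = -0.9833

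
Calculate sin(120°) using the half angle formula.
sin(120°) = √((1 - cos 240°)/2) = √3/2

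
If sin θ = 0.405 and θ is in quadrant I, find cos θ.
cos θ = 0.9143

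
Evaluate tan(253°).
tan(253°) = 3.271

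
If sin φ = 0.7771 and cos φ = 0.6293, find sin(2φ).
sin(2φ) = 2 sin φ cos φ = 0.9781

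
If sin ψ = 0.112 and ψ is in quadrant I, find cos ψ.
cos ψ = 0.9937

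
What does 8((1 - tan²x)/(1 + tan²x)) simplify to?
8((1 - tan²x)/(1 + tan²x)) = 8(cos(2x)) (using Double angle)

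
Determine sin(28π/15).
sin(28π/15) = -0.4067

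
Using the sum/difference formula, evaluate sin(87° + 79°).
sin(87° + 79°) = sin 87° cos 79° + cos 87° sin 79° = 0.2419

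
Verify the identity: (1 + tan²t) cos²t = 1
LHS = sec²t · cos²t = (1/cos²t) · cos²t = 1 = RHS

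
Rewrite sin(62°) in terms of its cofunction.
sin(62°) = cos(90° - 62°) = cos(28°)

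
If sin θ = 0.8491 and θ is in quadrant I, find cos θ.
cos θ = 0.5282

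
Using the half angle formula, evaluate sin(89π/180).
sin(89π/180) = √((1 - cos 89π/90)/2) = 0.9998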